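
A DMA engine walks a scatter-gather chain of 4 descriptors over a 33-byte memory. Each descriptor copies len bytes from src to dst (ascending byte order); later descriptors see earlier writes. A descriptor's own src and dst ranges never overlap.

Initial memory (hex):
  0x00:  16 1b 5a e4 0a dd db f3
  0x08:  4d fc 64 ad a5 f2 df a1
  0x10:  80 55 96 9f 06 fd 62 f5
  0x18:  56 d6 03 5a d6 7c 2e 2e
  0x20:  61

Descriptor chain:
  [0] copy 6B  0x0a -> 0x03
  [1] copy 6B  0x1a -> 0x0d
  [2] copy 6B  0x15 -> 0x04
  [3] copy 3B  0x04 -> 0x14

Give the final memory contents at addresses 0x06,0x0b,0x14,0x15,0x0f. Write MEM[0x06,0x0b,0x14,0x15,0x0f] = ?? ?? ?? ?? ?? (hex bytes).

MEM[0x06,0x0b,0x14,0x15,0x0f] = f5 ad fd 62 d6

D0: mem[0x03..0x08] <- [64 ad a5 f2 df a1]
D1: mem[0x0d..0x12] <- [03 5a d6 7c 2e 2e]
D2: mem[0x04..0x09] <- [fd 62 f5 56 d6 03]
D3: mem[0x14..0x16] <- [fd 62 f5]
query mem[0x06]=0xf5, mem[0x0b]=0xad, mem[0x14]=0xfd, mem[0x15]=0x62, mem[0x0f]=0xd6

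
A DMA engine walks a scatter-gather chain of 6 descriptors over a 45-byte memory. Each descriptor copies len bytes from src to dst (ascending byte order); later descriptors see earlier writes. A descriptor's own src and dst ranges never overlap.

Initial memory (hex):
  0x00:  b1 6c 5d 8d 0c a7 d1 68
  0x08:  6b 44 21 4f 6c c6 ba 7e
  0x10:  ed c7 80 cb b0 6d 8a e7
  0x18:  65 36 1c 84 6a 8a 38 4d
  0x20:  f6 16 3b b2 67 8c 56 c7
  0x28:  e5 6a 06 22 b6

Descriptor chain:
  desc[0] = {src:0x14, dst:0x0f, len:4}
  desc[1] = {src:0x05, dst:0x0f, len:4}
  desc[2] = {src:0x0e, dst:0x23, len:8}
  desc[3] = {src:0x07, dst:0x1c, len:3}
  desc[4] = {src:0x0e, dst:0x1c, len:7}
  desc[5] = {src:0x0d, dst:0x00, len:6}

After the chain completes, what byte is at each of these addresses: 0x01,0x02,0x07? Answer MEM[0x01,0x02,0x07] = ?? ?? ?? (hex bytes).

  after D0: wrote 4B at 0x0f = b06d8ae7
  after D1: wrote 4B at 0x0f = a7d1686b
  after D2: wrote 8B at 0x23 = baa7d1686bcbb06d
  after D3: wrote 3B at 0x1c = 686b44
  after D4: wrote 7B at 0x1c = baa7d1686bcbb0
  after D5: wrote 6B at 0x00 = c6baa7d1686b
query mem[0x01]=0xba, mem[0x02]=0xa7, mem[0x07]=0x68

MEM[0x01,0x02,0x07] = ba a7 68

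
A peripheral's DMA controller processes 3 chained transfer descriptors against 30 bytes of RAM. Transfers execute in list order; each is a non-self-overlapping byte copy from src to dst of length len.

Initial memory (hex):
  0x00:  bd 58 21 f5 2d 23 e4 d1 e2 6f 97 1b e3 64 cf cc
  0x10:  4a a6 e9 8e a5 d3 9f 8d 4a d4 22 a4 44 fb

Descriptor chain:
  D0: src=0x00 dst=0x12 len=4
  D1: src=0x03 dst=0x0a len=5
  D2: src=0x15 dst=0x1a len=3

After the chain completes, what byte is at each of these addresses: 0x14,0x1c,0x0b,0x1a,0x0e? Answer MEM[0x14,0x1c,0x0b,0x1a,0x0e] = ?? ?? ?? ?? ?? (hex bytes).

MEM[0x14,0x1c,0x0b,0x1a,0x0e] = 21 8d 2d f5 d1

D0: mem[0x12..0x15] <- [bd 58 21 f5]
D1: mem[0x0a..0x0e] <- [f5 2d 23 e4 d1]
D2: mem[0x1a..0x1c] <- [f5 9f 8d]
query mem[0x14]=0x21, mem[0x1c]=0x8d, mem[0x0b]=0x2d, mem[0x1a]=0xf5, mem[0x0e]=0xd1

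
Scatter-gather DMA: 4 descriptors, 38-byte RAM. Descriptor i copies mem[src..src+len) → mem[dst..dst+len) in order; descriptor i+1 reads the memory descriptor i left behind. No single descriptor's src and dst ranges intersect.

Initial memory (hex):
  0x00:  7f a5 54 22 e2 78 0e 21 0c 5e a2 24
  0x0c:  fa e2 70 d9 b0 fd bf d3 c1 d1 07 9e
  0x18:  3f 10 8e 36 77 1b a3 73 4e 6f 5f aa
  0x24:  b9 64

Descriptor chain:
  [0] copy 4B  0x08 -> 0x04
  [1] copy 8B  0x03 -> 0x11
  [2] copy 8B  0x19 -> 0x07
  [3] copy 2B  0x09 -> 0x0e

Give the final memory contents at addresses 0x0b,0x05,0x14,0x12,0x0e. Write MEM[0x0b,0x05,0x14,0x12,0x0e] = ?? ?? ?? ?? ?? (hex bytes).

D0: mem[0x04..0x07] <- [0c 5e a2 24]
D1: mem[0x11..0x18] <- [22 0c 5e a2 24 0c 5e a2]
D2: mem[0x07..0x0e] <- [10 8e 36 77 1b a3 73 4e]
D3: mem[0x0e..0x0f] <- [36 77]
query mem[0x0b]=0x1b, mem[0x05]=0x5e, mem[0x14]=0xa2, mem[0x12]=0x0c, mem[0x0e]=0x36

MEM[0x0b,0x05,0x14,0x12,0x0e] = 1b 5e a2 0c 36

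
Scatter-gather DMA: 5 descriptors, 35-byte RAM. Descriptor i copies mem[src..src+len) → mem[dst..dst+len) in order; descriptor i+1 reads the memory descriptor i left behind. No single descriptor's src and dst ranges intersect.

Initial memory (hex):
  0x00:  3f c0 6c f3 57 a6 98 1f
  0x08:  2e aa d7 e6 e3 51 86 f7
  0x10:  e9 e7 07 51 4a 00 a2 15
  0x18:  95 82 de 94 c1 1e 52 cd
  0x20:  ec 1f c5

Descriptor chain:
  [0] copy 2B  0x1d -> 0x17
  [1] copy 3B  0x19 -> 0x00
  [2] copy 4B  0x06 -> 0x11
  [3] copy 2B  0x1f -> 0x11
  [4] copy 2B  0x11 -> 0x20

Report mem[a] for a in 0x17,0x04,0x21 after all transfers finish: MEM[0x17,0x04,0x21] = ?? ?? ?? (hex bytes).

MEM[0x17,0x04,0x21] = 1e 57 ec

  after D0: wrote 2B at 0x17 = 1e52
  after D1: wrote 3B at 0x00 = 82de94
  after D2: wrote 4B at 0x11 = 981f2eaa
  after D3: wrote 2B at 0x11 = cdec
  after D4: wrote 2B at 0x20 = cdec
query mem[0x17]=0x1e, mem[0x04]=0x57, mem[0x21]=0xec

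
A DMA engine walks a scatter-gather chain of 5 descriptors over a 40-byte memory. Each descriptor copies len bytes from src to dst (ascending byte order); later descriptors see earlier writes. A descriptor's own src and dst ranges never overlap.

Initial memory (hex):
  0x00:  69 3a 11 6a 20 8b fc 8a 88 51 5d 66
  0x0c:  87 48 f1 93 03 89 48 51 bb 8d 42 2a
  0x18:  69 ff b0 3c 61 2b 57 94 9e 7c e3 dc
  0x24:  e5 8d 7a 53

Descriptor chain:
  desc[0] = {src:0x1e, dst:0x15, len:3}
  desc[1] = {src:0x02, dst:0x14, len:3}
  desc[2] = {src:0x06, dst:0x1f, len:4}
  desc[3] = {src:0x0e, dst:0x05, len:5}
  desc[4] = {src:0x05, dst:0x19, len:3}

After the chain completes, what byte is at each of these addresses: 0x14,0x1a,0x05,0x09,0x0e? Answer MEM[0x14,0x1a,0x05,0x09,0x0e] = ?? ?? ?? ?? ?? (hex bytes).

#0 dst[0x15+3] := {0x57,0x94,0x9e}
#1 dst[0x14+3] := {0x11,0x6a,0x20}
#2 dst[0x1f+4] := {0xfc,0x8a,0x88,0x51}
#3 dst[0x05+5] := {0xf1,0x93,0x03,0x89,0x48}
#4 dst[0x19+3] := {0xf1,0x93,0x03}
query mem[0x14]=0x11, mem[0x1a]=0x93, mem[0x05]=0xf1, mem[0x09]=0x48, mem[0x0e]=0xf1

MEM[0x14,0x1a,0x05,0x09,0x0e] = 11 93 f1 48 f1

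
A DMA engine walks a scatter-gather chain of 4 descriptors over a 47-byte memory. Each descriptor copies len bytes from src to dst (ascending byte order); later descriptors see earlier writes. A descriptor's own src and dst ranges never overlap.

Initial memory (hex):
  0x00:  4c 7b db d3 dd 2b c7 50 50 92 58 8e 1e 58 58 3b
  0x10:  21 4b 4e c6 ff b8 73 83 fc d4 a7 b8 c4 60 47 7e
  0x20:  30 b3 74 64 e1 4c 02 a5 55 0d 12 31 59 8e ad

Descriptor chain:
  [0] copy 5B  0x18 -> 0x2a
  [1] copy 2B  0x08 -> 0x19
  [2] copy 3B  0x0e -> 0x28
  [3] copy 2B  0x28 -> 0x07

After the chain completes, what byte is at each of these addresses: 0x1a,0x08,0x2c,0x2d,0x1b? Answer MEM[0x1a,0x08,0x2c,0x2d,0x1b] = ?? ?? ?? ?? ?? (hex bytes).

MEM[0x1a,0x08,0x2c,0x2d,0x1b] = 92 3b a7 b8 b8

  after D0: wrote 5B at 0x2a = fcd4a7b8c4
  after D1: wrote 2B at 0x19 = 5092
  after D2: wrote 3B at 0x28 = 583b21
  after D3: wrote 2B at 0x07 = 583b
query mem[0x1a]=0x92, mem[0x08]=0x3b, mem[0x2c]=0xa7, mem[0x2d]=0xb8, mem[0x1b]=0xb8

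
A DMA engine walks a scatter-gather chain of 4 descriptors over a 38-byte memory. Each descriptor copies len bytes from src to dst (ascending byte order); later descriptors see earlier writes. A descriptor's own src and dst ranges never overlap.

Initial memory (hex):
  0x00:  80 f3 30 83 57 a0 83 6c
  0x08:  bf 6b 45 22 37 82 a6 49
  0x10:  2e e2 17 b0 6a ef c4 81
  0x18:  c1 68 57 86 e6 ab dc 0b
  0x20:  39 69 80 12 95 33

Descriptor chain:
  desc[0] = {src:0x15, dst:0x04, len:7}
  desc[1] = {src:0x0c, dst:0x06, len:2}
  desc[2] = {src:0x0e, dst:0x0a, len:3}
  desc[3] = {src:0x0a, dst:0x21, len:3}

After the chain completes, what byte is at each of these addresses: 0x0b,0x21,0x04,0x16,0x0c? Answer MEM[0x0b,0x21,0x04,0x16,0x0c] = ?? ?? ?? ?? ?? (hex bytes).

MEM[0x0b,0x21,0x04,0x16,0x0c] = 49 a6 ef c4 2e

  after D0: wrote 7B at 0x04 = efc481c1685786
  after D1: wrote 2B at 0x06 = 3782
  after D2: wrote 3B at 0x0a = a6492e
  after D3: wrote 3B at 0x21 = a6492e
query mem[0x0b]=0x49, mem[0x21]=0xa6, mem[0x04]=0xef, mem[0x16]=0xc4, mem[0x0c]=0x2e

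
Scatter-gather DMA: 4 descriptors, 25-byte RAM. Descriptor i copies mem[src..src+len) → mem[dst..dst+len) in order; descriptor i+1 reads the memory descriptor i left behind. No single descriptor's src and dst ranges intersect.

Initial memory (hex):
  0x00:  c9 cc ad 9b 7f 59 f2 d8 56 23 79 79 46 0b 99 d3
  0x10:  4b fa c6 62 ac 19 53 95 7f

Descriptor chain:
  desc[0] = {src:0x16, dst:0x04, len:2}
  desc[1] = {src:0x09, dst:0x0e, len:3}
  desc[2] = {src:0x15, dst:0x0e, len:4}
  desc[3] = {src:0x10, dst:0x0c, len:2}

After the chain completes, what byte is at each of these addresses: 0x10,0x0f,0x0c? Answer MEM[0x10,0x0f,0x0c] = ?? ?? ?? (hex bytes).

MEM[0x10,0x0f,0x0c] = 95 53 95

[0] 0x16->0x04 len=2 : 53 95
[1] 0x09->0x0e len=3 : 23 79 79
[2] 0x15->0x0e len=4 : 19 53 95 7f
[3] 0x10->0x0c len=2 : 95 7f
query mem[0x10]=0x95, mem[0x0f]=0x53, mem[0x0c]=0x95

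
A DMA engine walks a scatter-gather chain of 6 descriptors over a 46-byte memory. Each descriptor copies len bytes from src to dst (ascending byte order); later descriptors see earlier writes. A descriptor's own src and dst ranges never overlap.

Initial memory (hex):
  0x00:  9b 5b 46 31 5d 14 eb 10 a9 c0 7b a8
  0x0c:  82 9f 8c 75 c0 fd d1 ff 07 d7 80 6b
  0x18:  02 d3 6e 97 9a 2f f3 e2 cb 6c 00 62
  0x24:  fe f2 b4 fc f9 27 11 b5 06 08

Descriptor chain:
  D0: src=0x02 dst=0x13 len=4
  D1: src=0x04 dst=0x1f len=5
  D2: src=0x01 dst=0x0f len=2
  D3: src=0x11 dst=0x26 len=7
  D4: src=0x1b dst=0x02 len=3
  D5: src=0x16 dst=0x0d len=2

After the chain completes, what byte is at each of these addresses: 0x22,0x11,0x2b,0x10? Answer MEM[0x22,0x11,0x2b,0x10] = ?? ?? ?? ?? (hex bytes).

MEM[0x22,0x11,0x2b,0x10] = 10 fd 14 46

[0] 0x02->0x13 len=4 : 46 31 5d 14
[1] 0x04->0x1f len=5 : 5d 14 eb 10 a9
[2] 0x01->0x0f len=2 : 5b 46
[3] 0x11->0x26 len=7 : fd d1 46 31 5d 14 6b
[4] 0x1b->0x02 len=3 : 97 9a 2f
[5] 0x16->0x0d len=2 : 14 6b
query mem[0x22]=0x10, mem[0x11]=0xfd, mem[0x2b]=0x14, mem[0x10]=0x46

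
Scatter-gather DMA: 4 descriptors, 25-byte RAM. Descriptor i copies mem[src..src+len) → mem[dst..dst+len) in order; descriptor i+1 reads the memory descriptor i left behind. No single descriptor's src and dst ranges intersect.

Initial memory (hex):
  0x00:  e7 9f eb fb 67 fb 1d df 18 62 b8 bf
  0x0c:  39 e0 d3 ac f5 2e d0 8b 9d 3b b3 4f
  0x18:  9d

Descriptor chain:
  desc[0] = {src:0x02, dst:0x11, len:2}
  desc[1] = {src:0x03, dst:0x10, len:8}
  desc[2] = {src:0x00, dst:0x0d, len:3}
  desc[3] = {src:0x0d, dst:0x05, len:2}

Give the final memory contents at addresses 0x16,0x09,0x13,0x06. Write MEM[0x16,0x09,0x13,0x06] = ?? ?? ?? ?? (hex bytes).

MEM[0x16,0x09,0x13,0x06] = 62 62 1d 9f

D0: mem[0x11..0x12] <- [eb fb]
D1: mem[0x10..0x17] <- [fb 67 fb 1d df 18 62 b8]
D2: mem[0x0d..0x0f] <- [e7 9f eb]
D3: mem[0x05..0x06] <- [e7 9f]
query mem[0x16]=0x62, mem[0x09]=0x62, mem[0x13]=0x1d, mem[0x06]=0x9f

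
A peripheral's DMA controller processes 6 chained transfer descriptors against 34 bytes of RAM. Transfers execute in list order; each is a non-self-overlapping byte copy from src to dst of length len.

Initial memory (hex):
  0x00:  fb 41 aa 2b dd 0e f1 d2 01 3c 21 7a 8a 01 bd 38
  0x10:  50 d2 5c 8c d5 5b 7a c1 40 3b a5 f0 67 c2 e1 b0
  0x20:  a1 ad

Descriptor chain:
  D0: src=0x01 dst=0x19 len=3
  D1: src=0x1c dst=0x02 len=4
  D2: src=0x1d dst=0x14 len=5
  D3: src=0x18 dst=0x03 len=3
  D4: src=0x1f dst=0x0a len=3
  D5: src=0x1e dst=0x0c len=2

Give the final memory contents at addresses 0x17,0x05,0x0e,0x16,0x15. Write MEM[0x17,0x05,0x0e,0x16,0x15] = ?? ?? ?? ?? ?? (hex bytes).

MEM[0x17,0x05,0x0e,0x16,0x15] = a1 aa bd b0 e1

[0] 0x01->0x19 len=3 : 41 aa 2b
[1] 0x1c->0x02 len=4 : 67 c2 e1 b0
[2] 0x1d->0x14 len=5 : c2 e1 b0 a1 ad
[3] 0x18->0x03 len=3 : ad 41 aa
[4] 0x1f->0x0a len=3 : b0 a1 ad
[5] 0x1e->0x0c len=2 : e1 b0
query mem[0x17]=0xa1, mem[0x05]=0xaa, mem[0x0e]=0xbd, mem[0x16]=0xb0, mem[0x15]=0xe1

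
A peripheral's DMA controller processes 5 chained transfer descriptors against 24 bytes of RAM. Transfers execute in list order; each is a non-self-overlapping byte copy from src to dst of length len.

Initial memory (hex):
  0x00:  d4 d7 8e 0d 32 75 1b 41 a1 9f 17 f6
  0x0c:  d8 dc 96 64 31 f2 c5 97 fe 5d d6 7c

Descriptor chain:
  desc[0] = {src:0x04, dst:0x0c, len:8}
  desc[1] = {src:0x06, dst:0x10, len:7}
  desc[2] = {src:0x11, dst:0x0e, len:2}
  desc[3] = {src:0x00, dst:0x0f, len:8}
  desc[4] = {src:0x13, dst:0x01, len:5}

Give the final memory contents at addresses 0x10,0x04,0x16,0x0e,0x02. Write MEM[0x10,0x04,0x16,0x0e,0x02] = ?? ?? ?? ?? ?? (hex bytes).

#0 dst[0x0c+8] := {0x32,0x75,0x1b,0x41,0xa1,0x9f,0x17,0xf6}
#1 dst[0x10+7] := {0x1b,0x41,0xa1,0x9f,0x17,0xf6,0x32}
#2 dst[0x0e+2] := {0x41,0xa1}
#3 dst[0x0f+8] := {0xd4,0xd7,0x8e,0x0d,0x32,0x75,0x1b,0x41}
#4 dst[0x01+5] := {0x32,0x75,0x1b,0x41,0x7c}
query mem[0x10]=0xd7, mem[0x04]=0x41, mem[0x16]=0x41, mem[0x0e]=0x41, mem[0x02]=0x75

MEM[0x10,0x04,0x16,0x0e,0x02] = d7 41 41 41 75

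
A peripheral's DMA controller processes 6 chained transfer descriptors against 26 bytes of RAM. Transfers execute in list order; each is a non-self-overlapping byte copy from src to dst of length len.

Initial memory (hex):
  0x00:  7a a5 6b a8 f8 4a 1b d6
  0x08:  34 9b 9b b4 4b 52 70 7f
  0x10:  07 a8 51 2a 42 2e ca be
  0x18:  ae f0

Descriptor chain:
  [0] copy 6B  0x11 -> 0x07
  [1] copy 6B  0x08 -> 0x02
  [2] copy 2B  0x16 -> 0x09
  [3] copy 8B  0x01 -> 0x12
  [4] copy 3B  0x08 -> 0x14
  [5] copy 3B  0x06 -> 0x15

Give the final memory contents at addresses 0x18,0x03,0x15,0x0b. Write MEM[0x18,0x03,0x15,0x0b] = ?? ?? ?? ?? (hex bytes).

MEM[0x18,0x03,0x15,0x0b] = 52 2a ca 2e

#0 dst[0x07+6] := {0xa8,0x51,0x2a,0x42,0x2e,0xca}
#1 dst[0x02+6] := {0x51,0x2a,0x42,0x2e,0xca,0x52}
#2 dst[0x09+2] := {0xca,0xbe}
#3 dst[0x12+8] := {0xa5,0x51,0x2a,0x42,0x2e,0xca,0x52,0x51}
#4 dst[0x14+3] := {0x51,0xca,0xbe}
#5 dst[0x15+3] := {0xca,0x52,0x51}
query mem[0x18]=0x52, mem[0x03]=0x2a, mem[0x15]=0xca, mem[0x0b]=0x2e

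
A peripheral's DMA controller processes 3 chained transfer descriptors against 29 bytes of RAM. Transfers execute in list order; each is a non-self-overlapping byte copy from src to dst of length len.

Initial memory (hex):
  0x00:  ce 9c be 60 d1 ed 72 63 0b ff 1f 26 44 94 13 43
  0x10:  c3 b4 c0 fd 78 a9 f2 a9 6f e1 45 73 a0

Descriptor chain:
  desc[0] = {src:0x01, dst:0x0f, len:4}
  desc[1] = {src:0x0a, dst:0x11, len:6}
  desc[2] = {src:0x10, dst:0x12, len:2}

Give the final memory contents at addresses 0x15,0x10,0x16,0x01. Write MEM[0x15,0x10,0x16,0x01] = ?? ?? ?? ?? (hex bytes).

#0 dst[0x0f+4] := {0x9c,0xbe,0x60,0xd1}
#1 dst[0x11+6] := {0x1f,0x26,0x44,0x94,0x13,0x9c}
#2 dst[0x12+2] := {0xbe,0x1f}
query mem[0x15]=0x13, mem[0x10]=0xbe, mem[0x16]=0x9c, mem[0x01]=0x9c

MEM[0x15,0x10,0x16,0x01] = 13 be 9c 9c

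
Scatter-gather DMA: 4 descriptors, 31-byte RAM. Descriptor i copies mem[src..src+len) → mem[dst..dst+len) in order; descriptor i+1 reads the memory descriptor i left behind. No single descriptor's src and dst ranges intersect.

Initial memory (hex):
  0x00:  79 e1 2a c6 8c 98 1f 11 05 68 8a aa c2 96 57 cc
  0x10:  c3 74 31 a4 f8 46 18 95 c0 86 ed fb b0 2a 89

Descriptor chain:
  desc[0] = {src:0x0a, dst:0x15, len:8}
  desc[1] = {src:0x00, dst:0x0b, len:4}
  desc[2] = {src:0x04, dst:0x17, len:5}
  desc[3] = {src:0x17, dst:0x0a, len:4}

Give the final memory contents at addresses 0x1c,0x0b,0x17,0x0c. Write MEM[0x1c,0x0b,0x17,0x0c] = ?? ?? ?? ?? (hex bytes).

[0] 0x0a->0x15 len=8 : 8a aa c2 96 57 cc c3 74
[1] 0x00->0x0b len=4 : 79 e1 2a c6
[2] 0x04->0x17 len=5 : 8c 98 1f 11 05
[3] 0x17->0x0a len=4 : 8c 98 1f 11
query mem[0x1c]=0x74, mem[0x0b]=0x98, mem[0x17]=0x8c, mem[0x0c]=0x1f

MEM[0x1c,0x0b,0x17,0x0c] = 74 98 8c 1f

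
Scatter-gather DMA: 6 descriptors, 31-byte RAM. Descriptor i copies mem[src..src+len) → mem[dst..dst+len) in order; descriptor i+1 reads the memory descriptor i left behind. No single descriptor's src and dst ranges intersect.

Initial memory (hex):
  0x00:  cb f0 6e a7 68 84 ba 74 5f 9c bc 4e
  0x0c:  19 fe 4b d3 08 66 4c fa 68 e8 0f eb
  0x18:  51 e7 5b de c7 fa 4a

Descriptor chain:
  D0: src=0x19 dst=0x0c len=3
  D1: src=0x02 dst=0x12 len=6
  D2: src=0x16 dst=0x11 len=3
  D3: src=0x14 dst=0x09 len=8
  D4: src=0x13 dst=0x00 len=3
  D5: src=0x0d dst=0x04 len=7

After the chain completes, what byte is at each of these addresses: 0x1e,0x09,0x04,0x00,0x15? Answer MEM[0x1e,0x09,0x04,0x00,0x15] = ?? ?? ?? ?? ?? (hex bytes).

#0 dst[0x0c+3] := {0xe7,0x5b,0xde}
#1 dst[0x12+6] := {0x6e,0xa7,0x68,0x84,0xba,0x74}
#2 dst[0x11+3] := {0xba,0x74,0x51}
#3 dst[0x09+8] := {0x68,0x84,0xba,0x74,0x51,0xe7,0x5b,0xde}
#4 dst[0x00+3] := {0x51,0x68,0x84}
#5 dst[0x04+7] := {0x51,0xe7,0x5b,0xde,0xba,0x74,0x51}
query mem[0x1e]=0x4a, mem[0x09]=0x74, mem[0x04]=0x51, mem[0x00]=0x51, mem[0x15]=0x84

MEM[0x1e,0x09,0x04,0x00,0x15] = 4a 74 51 51 84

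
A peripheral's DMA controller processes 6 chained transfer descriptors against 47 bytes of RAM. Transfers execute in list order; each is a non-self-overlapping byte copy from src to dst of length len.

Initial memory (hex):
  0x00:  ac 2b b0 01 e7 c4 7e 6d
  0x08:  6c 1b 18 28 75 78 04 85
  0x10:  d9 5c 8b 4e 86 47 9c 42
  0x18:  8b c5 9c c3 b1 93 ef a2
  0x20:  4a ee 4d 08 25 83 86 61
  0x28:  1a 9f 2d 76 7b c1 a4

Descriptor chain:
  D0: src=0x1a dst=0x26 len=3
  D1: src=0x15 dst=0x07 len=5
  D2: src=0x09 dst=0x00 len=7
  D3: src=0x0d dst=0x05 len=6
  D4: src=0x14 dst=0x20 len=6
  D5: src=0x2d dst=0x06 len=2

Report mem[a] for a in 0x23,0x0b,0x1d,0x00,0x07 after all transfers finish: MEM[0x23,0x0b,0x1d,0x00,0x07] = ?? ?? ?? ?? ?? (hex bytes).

D0: mem[0x26..0x28] <- [9c c3 b1]
D1: mem[0x07..0x0b] <- [47 9c 42 8b c5]
D2: mem[0x00..0x06] <- [42 8b c5 75 78 04 85]
D3: mem[0x05..0x0a] <- [78 04 85 d9 5c 8b]
D4: mem[0x20..0x25] <- [86 47 9c 42 8b c5]
D5: mem[0x06..0x07] <- [c1 a4]
query mem[0x23]=0x42, mem[0x0b]=0xc5, mem[0x1d]=0x93, mem[0x00]=0x42, mem[0x07]=0xa4

MEM[0x23,0x0b,0x1d,0x00,0x07] = 42 c5 93 42 a4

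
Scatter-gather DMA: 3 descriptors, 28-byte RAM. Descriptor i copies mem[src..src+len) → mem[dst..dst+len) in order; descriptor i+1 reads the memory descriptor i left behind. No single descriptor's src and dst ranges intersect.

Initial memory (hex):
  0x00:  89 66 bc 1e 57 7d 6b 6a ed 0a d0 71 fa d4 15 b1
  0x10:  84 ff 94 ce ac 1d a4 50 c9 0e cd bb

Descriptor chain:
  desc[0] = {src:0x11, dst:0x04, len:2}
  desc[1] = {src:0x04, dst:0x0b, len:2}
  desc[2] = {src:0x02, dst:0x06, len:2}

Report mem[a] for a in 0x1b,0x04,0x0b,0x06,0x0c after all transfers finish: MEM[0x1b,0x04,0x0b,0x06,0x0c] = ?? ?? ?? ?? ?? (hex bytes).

#0 dst[0x04+2] := {0xff,0x94}
#1 dst[0x0b+2] := {0xff,0x94}
#2 dst[0x06+2] := {0xbc,0x1e}
query mem[0x1b]=0xbb, mem[0x04]=0xff, mem[0x0b]=0xff, mem[0x06]=0xbc, mem[0x0c]=0x94

MEM[0x1b,0x04,0x0b,0x06,0x0c] = bb ff ff bc 94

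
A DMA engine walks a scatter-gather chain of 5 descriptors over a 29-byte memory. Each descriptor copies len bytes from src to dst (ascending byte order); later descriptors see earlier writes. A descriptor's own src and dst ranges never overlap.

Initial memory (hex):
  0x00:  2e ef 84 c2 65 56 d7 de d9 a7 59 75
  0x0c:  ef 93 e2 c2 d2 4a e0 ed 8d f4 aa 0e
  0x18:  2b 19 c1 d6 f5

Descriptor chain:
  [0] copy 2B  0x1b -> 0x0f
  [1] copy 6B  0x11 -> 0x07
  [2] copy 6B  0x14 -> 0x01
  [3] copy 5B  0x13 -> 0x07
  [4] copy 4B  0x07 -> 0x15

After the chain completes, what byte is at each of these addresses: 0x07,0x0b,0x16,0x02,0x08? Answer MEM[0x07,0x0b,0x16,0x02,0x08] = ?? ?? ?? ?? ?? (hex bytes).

[0] 0x1b->0x0f len=2 : d6 f5
[1] 0x11->0x07 len=6 : 4a e0 ed 8d f4 aa
[2] 0x14->0x01 len=6 : 8d f4 aa 0e 2b 19
[3] 0x13->0x07 len=5 : ed 8d f4 aa 0e
[4] 0x07->0x15 len=4 : ed 8d f4 aa
query mem[0x07]=0xed, mem[0x0b]=0x0e, mem[0x16]=0x8d, mem[0x02]=0xf4, mem[0x08]=0x8d

MEM[0x07,0x0b,0x16,0x02,0x08] = ed 0e 8d f4 8d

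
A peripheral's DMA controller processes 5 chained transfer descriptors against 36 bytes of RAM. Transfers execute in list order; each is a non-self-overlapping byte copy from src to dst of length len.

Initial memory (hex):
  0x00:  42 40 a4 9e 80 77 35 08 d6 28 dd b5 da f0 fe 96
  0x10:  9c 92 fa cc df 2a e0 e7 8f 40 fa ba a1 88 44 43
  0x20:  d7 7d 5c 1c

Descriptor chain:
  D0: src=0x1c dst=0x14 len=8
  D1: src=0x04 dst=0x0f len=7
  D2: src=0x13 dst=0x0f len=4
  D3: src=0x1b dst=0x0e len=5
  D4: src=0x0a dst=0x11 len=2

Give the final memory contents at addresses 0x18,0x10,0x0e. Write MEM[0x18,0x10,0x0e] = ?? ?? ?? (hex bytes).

  after D0: wrote 8B at 0x14 = a1884443d77d5c1c
  after D1: wrote 7B at 0x0f = 80773508d628dd
  after D2: wrote 4B at 0x0f = d628dd44
  after D3: wrote 5B at 0x0e = 1ca1884443
  after D4: wrote 2B at 0x11 = ddb5
query mem[0x18]=0xd7, mem[0x10]=0x88, mem[0x0e]=0x1c

MEM[0x18,0x10,0x0e] = d7 88 1c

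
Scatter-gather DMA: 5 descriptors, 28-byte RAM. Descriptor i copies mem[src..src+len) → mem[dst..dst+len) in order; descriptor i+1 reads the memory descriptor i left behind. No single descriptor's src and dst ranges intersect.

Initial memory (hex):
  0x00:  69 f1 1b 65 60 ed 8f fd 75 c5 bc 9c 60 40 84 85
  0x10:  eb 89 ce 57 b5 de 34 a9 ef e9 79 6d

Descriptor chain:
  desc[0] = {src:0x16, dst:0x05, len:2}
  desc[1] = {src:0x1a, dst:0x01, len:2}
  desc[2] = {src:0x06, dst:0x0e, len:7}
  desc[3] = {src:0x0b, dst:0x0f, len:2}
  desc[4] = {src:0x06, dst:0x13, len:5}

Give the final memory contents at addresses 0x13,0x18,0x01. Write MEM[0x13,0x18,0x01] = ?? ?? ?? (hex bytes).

D0: mem[0x05..0x06] <- [34 a9]
D1: mem[0x01..0x02] <- [79 6d]
D2: mem[0x0e..0x14] <- [a9 fd 75 c5 bc 9c 60]
D3: mem[0x0f..0x10] <- [9c 60]
D4: mem[0x13..0x17] <- [a9 fd 75 c5 bc]
query mem[0x13]=0xa9, mem[0x18]=0xef, mem[0x01]=0x79

MEM[0x13,0x18,0x01] = a9 ef 79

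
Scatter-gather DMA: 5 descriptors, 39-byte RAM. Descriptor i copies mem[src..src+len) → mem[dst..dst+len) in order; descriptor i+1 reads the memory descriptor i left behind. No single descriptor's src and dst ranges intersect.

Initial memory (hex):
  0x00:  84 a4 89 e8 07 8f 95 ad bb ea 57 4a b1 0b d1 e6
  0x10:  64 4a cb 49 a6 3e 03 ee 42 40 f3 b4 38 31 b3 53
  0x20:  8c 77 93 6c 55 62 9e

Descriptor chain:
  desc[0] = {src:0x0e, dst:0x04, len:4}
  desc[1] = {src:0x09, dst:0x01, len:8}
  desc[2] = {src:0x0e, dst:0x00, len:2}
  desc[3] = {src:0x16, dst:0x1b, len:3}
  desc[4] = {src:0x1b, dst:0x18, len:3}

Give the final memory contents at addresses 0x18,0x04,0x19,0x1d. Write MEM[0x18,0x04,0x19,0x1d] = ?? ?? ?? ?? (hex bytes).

MEM[0x18,0x04,0x19,0x1d] = 03 b1 ee 42

#0 dst[0x04+4] := {0xd1,0xe6,0x64,0x4a}
#1 dst[0x01+8] := {0xea,0x57,0x4a,0xb1,0x0b,0xd1,0xe6,0x64}
#2 dst[0x00+2] := {0xd1,0xe6}
#3 dst[0x1b+3] := {0x03,0xee,0x42}
#4 dst[0x18+3] := {0x03,0xee,0x42}
query mem[0x18]=0x03, mem[0x04]=0xb1, mem[0x19]=0xee, mem[0x1d]=0x42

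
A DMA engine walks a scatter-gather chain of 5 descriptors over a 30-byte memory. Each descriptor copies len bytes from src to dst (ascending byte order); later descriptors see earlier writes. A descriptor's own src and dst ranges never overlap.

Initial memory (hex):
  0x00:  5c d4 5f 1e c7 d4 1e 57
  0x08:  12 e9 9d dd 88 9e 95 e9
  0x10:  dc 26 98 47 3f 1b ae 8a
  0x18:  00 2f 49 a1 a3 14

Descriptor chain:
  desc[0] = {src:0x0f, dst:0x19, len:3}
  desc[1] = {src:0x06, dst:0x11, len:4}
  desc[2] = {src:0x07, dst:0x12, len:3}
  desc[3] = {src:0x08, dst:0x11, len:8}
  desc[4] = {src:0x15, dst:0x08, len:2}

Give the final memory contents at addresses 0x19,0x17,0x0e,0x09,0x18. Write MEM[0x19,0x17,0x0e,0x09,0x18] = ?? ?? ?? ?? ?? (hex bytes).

D0: mem[0x19..0x1b] <- [e9 dc 26]
D1: mem[0x11..0x14] <- [1e 57 12 e9]
D2: mem[0x12..0x14] <- [57 12 e9]
D3: mem[0x11..0x18] <- [12 e9 9d dd 88 9e 95 e9]
D4: mem[0x08..0x09] <- [88 9e]
query mem[0x19]=0xe9, mem[0x17]=0x95, mem[0x0e]=0x95, mem[0x09]=0x9e, mem[0x18]=0xe9

MEM[0x19,0x17,0x0e,0x09,0x18] = e9 95 95 9e e9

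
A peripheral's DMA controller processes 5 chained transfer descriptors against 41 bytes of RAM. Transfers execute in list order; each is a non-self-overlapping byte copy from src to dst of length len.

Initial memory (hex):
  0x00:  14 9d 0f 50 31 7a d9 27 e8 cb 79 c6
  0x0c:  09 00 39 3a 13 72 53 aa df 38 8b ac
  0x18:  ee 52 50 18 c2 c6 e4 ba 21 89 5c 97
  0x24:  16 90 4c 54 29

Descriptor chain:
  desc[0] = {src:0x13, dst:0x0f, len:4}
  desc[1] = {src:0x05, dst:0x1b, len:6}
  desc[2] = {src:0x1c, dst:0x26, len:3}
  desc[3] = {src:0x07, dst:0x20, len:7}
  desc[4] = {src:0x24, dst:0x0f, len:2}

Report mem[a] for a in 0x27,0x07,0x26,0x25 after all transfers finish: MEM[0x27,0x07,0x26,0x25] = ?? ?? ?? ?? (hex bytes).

MEM[0x27,0x07,0x26,0x25] = 27 27 00 09

[0] 0x13->0x0f len=4 : aa df 38 8b
[1] 0x05->0x1b len=6 : 7a d9 27 e8 cb 79
[2] 0x1c->0x26 len=3 : d9 27 e8
[3] 0x07->0x20 len=7 : 27 e8 cb 79 c6 09 00
[4] 0x24->0x0f len=2 : c6 09
query mem[0x27]=0x27, mem[0x07]=0x27, mem[0x26]=0x00, mem[0x25]=0x09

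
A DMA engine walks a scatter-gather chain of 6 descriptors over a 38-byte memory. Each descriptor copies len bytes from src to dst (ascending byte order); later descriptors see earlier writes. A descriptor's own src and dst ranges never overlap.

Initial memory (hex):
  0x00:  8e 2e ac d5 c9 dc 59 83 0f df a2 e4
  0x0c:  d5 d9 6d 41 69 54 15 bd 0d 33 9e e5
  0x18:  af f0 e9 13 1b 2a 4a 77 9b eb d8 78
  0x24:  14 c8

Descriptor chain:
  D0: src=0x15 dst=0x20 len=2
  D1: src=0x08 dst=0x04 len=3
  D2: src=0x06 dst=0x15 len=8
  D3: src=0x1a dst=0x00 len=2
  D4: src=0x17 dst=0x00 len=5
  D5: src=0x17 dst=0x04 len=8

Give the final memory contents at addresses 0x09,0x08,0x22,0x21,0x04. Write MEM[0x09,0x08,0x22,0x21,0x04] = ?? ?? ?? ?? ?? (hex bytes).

[0] 0x15->0x20 len=2 : 33 9e
[1] 0x08->0x04 len=3 : 0f df a2
[2] 0x06->0x15 len=8 : a2 83 0f df a2 e4 d5 d9
[3] 0x1a->0x00 len=2 : e4 d5
[4] 0x17->0x00 len=5 : 0f df a2 e4 d5
[5] 0x17->0x04 len=8 : 0f df a2 e4 d5 d9 2a 4a
query mem[0x09]=0xd9, mem[0x08]=0xd5, mem[0x22]=0xd8, mem[0x21]=0x9e, mem[0x04]=0x0f

MEM[0x09,0x08,0x22,0x21,0x04] = d9 d5 d8 9e 0f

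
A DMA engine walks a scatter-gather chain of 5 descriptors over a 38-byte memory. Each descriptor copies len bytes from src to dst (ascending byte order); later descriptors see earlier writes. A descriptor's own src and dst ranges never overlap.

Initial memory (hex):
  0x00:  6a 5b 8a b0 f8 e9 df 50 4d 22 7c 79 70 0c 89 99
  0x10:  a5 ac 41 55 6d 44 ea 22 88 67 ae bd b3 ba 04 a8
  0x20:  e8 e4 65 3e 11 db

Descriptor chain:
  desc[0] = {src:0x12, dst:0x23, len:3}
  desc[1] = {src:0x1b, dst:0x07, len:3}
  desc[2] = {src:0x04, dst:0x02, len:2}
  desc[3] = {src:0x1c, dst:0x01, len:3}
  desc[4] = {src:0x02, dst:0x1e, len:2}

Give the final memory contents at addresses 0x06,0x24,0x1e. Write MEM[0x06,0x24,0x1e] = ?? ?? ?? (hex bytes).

MEM[0x06,0x24,0x1e] = df 55 ba

[0] 0x12->0x23 len=3 : 41 55 6d
[1] 0x1b->0x07 len=3 : bd b3 ba
[2] 0x04->0x02 len=2 : f8 e9
[3] 0x1c->0x01 len=3 : b3 ba 04
[4] 0x02->0x1e len=2 : ba 04
query mem[0x06]=0xdf, mem[0x24]=0x55, mem[0x1e]=0xba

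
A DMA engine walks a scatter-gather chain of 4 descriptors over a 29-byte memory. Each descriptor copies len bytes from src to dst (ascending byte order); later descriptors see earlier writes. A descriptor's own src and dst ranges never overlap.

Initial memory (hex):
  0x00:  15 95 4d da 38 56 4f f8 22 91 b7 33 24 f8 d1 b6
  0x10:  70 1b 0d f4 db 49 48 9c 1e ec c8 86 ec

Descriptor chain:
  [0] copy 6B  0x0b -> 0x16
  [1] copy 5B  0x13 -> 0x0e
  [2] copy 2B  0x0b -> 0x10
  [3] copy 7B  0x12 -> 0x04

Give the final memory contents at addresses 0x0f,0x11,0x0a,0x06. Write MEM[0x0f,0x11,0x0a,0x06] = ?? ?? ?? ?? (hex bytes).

D0: mem[0x16..0x1b] <- [33 24 f8 d1 b6 70]
D1: mem[0x0e..0x12] <- [f4 db 49 33 24]
D2: mem[0x10..0x11] <- [33 24]
D3: mem[0x04..0x0a] <- [24 f4 db 49 33 24 f8]
query mem[0x0f]=0xdb, mem[0x11]=0x24, mem[0x0a]=0xf8, mem[0x06]=0xdb

MEM[0x0f,0x11,0x0a,0x06] = db 24 f8 db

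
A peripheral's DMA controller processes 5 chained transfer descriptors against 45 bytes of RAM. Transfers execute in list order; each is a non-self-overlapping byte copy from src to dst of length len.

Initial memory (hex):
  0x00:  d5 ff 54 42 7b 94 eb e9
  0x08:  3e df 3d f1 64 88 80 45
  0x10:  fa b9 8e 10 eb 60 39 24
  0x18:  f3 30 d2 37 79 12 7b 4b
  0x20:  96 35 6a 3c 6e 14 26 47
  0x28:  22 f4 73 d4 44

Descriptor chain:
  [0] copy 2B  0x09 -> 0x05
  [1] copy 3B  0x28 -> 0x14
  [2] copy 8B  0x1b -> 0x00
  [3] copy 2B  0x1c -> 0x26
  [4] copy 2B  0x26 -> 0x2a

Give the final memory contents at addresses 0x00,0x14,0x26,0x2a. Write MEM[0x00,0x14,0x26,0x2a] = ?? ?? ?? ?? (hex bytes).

MEM[0x00,0x14,0x26,0x2a] = 37 22 79 79

[0] 0x09->0x05 len=2 : df 3d
[1] 0x28->0x14 len=3 : 22 f4 73
[2] 0x1b->0x00 len=8 : 37 79 12 7b 4b 96 35 6a
[3] 0x1c->0x26 len=2 : 79 12
[4] 0x26->0x2a len=2 : 79 12
query mem[0x00]=0x37, mem[0x14]=0x22, mem[0x26]=0x79, mem[0x2a]=0x79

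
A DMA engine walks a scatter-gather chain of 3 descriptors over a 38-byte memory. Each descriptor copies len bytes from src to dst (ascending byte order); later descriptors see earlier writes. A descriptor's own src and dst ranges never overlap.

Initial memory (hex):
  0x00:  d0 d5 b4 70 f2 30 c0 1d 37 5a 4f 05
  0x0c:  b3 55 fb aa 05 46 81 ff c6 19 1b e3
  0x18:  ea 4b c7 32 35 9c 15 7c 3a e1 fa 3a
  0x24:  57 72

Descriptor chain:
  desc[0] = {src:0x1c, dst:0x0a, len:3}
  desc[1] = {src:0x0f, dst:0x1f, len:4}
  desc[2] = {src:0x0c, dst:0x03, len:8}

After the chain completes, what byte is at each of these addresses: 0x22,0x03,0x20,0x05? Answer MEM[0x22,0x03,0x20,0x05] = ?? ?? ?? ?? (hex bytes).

#0 dst[0x0a+3] := {0x35,0x9c,0x15}
#1 dst[0x1f+4] := {0xaa,0x05,0x46,0x81}
#2 dst[0x03+8] := {0x15,0x55,0xfb,0xaa,0x05,0x46,0x81,0xff}
query mem[0x22]=0x81, mem[0x03]=0x15, mem[0x20]=0x05, mem[0x05]=0xfb

MEM[0x22,0x03,0x20,0x05] = 81 15 05 fb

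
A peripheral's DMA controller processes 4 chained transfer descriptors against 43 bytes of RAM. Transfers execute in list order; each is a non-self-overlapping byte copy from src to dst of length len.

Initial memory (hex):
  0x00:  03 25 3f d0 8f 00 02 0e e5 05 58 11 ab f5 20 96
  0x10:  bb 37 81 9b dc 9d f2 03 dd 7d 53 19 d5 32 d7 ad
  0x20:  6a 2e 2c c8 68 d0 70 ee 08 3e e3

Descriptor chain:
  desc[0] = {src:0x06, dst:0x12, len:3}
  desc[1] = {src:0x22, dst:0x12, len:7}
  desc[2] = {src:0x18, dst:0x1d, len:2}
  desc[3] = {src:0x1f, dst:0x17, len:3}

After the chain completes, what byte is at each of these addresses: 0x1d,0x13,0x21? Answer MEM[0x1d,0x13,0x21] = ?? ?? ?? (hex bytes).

[0] 0x06->0x12 len=3 : 02 0e e5
[1] 0x22->0x12 len=7 : 2c c8 68 d0 70 ee 08
[2] 0x18->0x1d len=2 : 08 7d
[3] 0x1f->0x17 len=3 : ad 6a 2e
query mem[0x1d]=0x08, mem[0x13]=0xc8, mem[0x21]=0x2e

MEM[0x1d,0x13,0x21] = 08 c8 2e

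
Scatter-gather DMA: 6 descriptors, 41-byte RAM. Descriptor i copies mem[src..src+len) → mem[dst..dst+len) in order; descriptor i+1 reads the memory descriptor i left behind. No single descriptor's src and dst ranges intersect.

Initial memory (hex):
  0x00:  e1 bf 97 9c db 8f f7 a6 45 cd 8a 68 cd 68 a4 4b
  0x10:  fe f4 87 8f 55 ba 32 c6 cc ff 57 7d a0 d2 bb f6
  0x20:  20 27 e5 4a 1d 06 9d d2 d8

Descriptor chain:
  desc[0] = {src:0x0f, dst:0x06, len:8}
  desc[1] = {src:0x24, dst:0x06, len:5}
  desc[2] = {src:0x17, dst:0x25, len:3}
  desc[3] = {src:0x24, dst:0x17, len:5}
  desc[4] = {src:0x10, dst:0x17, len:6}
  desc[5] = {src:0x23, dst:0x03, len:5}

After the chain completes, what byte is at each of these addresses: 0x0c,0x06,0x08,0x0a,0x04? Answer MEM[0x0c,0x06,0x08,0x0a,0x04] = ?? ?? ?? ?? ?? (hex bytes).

  after D0: wrote 8B at 0x06 = 4bfef4878f55ba32
  after D1: wrote 5B at 0x06 = 1d069dd2d8
  after D2: wrote 3B at 0x25 = c6ccff
  after D3: wrote 5B at 0x17 = 1dc6ccffd8
  after D4: wrote 6B at 0x17 = fef4878f55ba
  after D5: wrote 5B at 0x03 = 4a1dc6ccff
query mem[0x0c]=0xba, mem[0x06]=0xcc, mem[0x08]=0x9d, mem[0x0a]=0xd8, mem[0x04]=0x1d

MEM[0x0c,0x06,0x08,0x0a,0x04] = ba cc 9d d8 1d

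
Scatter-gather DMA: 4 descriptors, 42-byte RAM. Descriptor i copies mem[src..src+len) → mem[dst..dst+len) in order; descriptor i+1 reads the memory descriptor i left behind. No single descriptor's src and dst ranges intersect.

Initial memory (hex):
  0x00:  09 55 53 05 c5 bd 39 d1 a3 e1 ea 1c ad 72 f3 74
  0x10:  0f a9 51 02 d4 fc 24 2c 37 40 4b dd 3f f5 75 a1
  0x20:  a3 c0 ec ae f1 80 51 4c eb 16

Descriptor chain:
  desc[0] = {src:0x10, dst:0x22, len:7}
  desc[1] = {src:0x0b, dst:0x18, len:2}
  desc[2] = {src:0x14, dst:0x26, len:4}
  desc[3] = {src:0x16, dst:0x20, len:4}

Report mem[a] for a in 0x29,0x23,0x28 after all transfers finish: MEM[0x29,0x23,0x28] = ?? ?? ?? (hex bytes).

  after D0: wrote 7B at 0x22 = 0fa95102d4fc24
  after D1: wrote 2B at 0x18 = 1cad
  after D2: wrote 4B at 0x26 = d4fc242c
  after D3: wrote 4B at 0x20 = 242c1cad
query mem[0x29]=0x2c, mem[0x23]=0xad, mem[0x28]=0x24

MEM[0x29,0x23,0x28] = 2c ad 24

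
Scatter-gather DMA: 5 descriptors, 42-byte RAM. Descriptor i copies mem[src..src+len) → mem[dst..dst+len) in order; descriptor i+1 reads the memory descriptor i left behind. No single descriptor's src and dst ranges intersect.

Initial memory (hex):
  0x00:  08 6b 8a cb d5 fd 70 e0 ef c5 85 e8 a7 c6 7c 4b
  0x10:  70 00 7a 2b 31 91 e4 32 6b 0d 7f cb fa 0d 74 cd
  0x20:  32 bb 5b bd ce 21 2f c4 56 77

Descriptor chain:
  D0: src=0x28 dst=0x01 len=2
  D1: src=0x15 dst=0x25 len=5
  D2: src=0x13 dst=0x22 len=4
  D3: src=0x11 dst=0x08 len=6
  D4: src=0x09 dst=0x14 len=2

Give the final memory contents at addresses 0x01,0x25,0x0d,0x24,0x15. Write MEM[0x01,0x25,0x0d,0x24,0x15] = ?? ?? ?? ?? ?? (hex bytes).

MEM[0x01,0x25,0x0d,0x24,0x15] = 56 e4 e4 91 2b

D0: mem[0x01..0x02] <- [56 77]
D1: mem[0x25..0x29] <- [91 e4 32 6b 0d]
D2: mem[0x22..0x25] <- [2b 31 91 e4]
D3: mem[0x08..0x0d] <- [00 7a 2b 31 91 e4]
D4: mem[0x14..0x15] <- [7a 2b]
query mem[0x01]=0x56, mem[0x25]=0xe4, mem[0x0d]=0xe4, mem[0x24]=0x91, mem[0x15]=0x2b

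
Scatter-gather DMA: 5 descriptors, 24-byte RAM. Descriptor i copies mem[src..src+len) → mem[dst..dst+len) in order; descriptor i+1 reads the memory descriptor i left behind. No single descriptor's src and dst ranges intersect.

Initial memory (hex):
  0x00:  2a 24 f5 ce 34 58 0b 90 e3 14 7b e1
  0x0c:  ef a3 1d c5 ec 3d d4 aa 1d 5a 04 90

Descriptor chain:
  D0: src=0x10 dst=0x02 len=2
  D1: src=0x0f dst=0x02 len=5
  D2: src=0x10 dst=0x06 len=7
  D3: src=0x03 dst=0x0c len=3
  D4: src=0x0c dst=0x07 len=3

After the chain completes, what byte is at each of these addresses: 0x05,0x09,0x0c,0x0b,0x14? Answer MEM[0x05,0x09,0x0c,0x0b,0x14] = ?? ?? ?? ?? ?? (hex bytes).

#0 dst[0x02+2] := {0xec,0x3d}
#1 dst[0x02+5] := {0xc5,0xec,0x3d,0xd4,0xaa}
#2 dst[0x06+7] := {0xec,0x3d,0xd4,0xaa,0x1d,0x5a,0x04}
#3 dst[0x0c+3] := {0xec,0x3d,0xd4}
#4 dst[0x07+3] := {0xec,0x3d,0xd4}
query mem[0x05]=0xd4, mem[0x09]=0xd4, mem[0x0c]=0xec, mem[0x0b]=0x5a, mem[0x14]=0x1d

MEM[0x05,0x09,0x0c,0x0b,0x14] = d4 d4 ec 5a 1d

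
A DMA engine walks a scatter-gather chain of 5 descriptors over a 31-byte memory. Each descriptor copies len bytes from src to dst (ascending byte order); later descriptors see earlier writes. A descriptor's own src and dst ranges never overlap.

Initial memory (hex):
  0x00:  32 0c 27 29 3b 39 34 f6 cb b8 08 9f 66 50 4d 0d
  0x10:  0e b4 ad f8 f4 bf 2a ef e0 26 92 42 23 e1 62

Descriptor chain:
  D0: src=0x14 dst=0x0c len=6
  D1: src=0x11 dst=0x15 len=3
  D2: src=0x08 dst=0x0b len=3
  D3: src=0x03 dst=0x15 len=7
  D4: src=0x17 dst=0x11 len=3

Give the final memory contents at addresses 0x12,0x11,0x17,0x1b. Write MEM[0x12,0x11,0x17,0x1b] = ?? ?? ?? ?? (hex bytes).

MEM[0x12,0x11,0x17,0x1b] = 34 39 39 b8

D0: mem[0x0c..0x11] <- [f4 bf 2a ef e0 26]
D1: mem[0x15..0x17] <- [26 ad f8]
D2: mem[0x0b..0x0d] <- [cb b8 08]
D3: mem[0x15..0x1b] <- [29 3b 39 34 f6 cb b8]
D4: mem[0x11..0x13] <- [39 34 f6]
query mem[0x12]=0x34, mem[0x11]=0x39, mem[0x17]=0x39, mem[0x1b]=0xb8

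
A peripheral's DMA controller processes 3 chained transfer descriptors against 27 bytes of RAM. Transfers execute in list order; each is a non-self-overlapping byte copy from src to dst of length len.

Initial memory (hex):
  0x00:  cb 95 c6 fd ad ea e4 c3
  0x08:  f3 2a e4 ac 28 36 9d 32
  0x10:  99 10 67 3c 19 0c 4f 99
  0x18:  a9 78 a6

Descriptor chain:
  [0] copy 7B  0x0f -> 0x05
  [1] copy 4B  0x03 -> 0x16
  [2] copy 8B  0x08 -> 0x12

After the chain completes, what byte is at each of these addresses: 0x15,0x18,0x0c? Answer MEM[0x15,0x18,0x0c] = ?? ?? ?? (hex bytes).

#0 dst[0x05+7] := {0x32,0x99,0x10,0x67,0x3c,0x19,0x0c}
#1 dst[0x16+4] := {0xfd,0xad,0x32,0x99}
#2 dst[0x12+8] := {0x67,0x3c,0x19,0x0c,0x28,0x36,0x9d,0x32}
query mem[0x15]=0x0c, mem[0x18]=0x9d, mem[0x0c]=0x28

MEM[0x15,0x18,0x0c] = 0c 9d 28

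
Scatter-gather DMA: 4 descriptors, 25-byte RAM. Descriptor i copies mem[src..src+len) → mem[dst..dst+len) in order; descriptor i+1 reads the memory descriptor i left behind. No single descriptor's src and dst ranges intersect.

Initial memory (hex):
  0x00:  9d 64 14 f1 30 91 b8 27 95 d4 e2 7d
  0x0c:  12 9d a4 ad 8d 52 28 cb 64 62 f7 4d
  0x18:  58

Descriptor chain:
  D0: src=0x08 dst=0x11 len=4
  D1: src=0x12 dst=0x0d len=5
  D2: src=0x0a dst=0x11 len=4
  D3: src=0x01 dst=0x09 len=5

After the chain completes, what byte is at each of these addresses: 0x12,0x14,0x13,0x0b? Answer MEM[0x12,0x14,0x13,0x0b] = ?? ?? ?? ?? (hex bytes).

MEM[0x12,0x14,0x13,0x0b] = 7d d4 12 f1

D0: mem[0x11..0x14] <- [95 d4 e2 7d]
D1: mem[0x0d..0x11] <- [d4 e2 7d 62 f7]
D2: mem[0x11..0x14] <- [e2 7d 12 d4]
D3: mem[0x09..0x0d] <- [64 14 f1 30 91]
query mem[0x12]=0x7d, mem[0x14]=0xd4, mem[0x13]=0x12, mem[0x0b]=0xf1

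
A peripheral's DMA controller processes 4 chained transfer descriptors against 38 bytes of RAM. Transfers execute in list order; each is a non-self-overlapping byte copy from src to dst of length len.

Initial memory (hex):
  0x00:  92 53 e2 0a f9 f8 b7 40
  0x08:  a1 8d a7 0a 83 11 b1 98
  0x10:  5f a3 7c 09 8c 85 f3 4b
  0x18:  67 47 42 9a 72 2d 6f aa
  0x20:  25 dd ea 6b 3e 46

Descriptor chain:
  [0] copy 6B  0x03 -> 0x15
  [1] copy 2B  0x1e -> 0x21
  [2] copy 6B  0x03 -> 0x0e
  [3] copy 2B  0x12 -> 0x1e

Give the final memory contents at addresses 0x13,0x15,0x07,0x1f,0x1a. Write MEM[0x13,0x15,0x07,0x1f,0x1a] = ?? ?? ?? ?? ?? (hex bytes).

  after D0: wrote 6B at 0x15 = 0af9f8b740a1
  after D1: wrote 2B at 0x21 = 6faa
  after D2: wrote 6B at 0x0e = 0af9f8b740a1
  after D3: wrote 2B at 0x1e = 40a1
query mem[0x13]=0xa1, mem[0x15]=0x0a, mem[0x07]=0x40, mem[0x1f]=0xa1, mem[0x1a]=0xa1

MEM[0x13,0x15,0x07,0x1f,0x1a] = a1 0a 40 a1 a1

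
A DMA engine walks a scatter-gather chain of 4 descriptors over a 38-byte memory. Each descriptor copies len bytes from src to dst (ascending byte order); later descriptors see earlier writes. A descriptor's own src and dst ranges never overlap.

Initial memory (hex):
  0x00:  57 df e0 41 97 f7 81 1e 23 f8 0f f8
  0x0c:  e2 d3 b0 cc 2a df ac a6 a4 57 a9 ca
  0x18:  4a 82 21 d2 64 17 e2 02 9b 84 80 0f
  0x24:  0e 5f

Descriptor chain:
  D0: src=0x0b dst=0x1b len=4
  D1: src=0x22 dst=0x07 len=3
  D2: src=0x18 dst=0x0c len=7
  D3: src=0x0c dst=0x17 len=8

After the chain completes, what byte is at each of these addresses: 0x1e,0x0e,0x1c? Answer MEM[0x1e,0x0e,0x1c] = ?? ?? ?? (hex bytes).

D0: mem[0x1b..0x1e] <- [f8 e2 d3 b0]
D1: mem[0x07..0x09] <- [80 0f 0e]
D2: mem[0x0c..0x12] <- [4a 82 21 f8 e2 d3 b0]
D3: mem[0x17..0x1e] <- [4a 82 21 f8 e2 d3 b0 a6]
query mem[0x1e]=0xa6, mem[0x0e]=0x21, mem[0x1c]=0xd3

MEM[0x1e,0x0e,0x1c] = a6 21 d3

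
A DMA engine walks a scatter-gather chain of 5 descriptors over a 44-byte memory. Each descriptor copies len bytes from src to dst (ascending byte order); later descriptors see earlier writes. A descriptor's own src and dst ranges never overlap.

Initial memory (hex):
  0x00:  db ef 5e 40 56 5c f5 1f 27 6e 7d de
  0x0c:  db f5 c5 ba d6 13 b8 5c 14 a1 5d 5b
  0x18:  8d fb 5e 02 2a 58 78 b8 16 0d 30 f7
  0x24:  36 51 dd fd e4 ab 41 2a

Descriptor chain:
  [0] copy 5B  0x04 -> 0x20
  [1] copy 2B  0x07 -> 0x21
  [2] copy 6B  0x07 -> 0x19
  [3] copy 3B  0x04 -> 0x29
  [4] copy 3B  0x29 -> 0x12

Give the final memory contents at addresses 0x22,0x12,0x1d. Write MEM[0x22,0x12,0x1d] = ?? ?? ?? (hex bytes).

[0] 0x04->0x20 len=5 : 56 5c f5 1f 27
[1] 0x07->0x21 len=2 : 1f 27
[2] 0x07->0x19 len=6 : 1f 27 6e 7d de db
[3] 0x04->0x29 len=3 : 56 5c f5
[4] 0x29->0x12 len=3 : 56 5c f5
query mem[0x22]=0x27, mem[0x12]=0x56, mem[0x1d]=0xde

MEM[0x22,0x12,0x1d] = 27 56 de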